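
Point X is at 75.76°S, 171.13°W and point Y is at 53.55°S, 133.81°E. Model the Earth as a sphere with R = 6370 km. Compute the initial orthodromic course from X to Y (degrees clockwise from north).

285.2°

N = sin Δλ·cos φ₂ = -0.4870;  D = cos φ₁ sin φ₂ − sin φ₁ cos φ₂ cos Δλ = +0.1319
initial course = atan2(N, D) = 285.16°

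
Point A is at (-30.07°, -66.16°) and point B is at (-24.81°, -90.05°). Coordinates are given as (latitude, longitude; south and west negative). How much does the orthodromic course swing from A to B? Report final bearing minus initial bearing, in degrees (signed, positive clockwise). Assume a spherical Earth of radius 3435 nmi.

Initial bearing θ₁ = atan2(sin Δλ cos φ₂, cos φ₁ sin φ₂ − sin φ₁ cos φ₂ cos Δλ) = 278.16°
Final bearing θ₂ = (initial bearing from the destination back to the start) + 180° = 289.31°
Δθ = θ₂ − θ₁ = +11.1°

+11.1°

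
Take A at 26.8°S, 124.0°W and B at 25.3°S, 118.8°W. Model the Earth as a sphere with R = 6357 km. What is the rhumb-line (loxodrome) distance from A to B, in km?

544 km

Δψ = ln[tan(π/4+φ₂/2)/tan(π/4+φ₁/2)] = +0.0291;  Δφ = +0.0262 rad,  Δλ = +0.0908 rad
q = Δφ/Δψ = 0.8984
d = R·√(Δφ² + q²Δλ²) = 6357·0.08563 = 544 km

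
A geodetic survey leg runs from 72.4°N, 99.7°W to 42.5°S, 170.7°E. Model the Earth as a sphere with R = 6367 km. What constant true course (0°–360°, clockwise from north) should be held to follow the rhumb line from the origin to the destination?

Meridional parts: M(φ₁)=+1.8656, M(φ₂)=-0.8210 → ΔM = -2.6865;  Δλ = -1.5638 rad
tan C = Δλ / ΔM = +0.5821 → C = 210.20°

210.2°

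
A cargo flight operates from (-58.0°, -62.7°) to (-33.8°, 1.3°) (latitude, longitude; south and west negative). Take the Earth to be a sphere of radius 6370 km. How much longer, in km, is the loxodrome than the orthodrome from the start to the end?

159 km

Great circle: cos σ = sin φ₁ sin φ₂ + cos φ₁ cos φ₂ cos Δλ,  σ = 0.8436 rad → d_gc = 5373.5 km
Rhumb line: Δψ = +0.6217, q = Δφ/Δψ = 0.6794, d_rh = R√(Δφ²+q²Δλ²) = 5532.3 km
Excess = 5532.3 − 5373.5 = 158.8 ≈ 159 km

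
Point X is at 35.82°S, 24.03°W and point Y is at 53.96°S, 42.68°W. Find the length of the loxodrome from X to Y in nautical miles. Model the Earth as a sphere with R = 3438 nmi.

Δψ = ln[tan(π/4+φ₂/2)/tan(π/4+φ₁/2)] = -0.4526;  Δφ = -0.3166 rad,  Δλ = -0.3255 rad
q = Δφ/Δψ = 0.6995
d = R·√(Δφ² + q²Δλ²) = 3438·0.38998 = 1341 nmi

1341 nmi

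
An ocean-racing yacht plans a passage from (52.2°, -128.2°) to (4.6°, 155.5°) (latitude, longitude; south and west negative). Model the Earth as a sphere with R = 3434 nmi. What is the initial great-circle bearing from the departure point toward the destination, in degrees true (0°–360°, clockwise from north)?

261.9°

N = sin Δλ·cos φ₂ = -0.9684;  D = cos φ₁ sin φ₂ − sin φ₁ cos φ₂ cos Δλ = -0.1374
initial course = atan2(N, D) = 261.93°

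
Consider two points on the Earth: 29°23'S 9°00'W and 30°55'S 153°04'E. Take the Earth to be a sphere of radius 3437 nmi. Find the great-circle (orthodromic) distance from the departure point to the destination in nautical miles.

7038 nmi

cos σ = sin φ₁ sin φ₂ + cos φ₁ cos φ₂ cos Δλ
      = sin(-29.38°)sin(-30.92°) + cos(-29.38°)cos(-30.92°)cos(162.07°) = -0.4591
σ = 117.332° → d = Rσ = 3437·2.04782 = 7038 nmi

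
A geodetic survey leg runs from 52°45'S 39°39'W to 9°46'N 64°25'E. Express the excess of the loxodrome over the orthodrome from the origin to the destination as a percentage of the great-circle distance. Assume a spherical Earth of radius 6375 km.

Great circle: σ = 1.8546 rad → d_gc = Rσ = 11823.1 km
Rhumb: Δφ = +1.0911, Δλ = +1.8163, Δψ = +1.2589, q = Δφ/Δψ = 0.8667 → d_rh = R√(Δφ²+q²Δλ²) = 12210.7 km
Excess = (12210.7 − 11823.1) / 11823.1 = 387.6 / 11823.1 = 3.28% ≈ 3.3%

3.3%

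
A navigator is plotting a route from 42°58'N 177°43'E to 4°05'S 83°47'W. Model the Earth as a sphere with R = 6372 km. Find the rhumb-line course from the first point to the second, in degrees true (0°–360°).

117.7°

Meridional parts: M(φ₁)=+0.8320, M(φ₂)=-0.0713 → ΔM = -0.9034;  Δλ = +1.7191 rad
tan C = Δλ / ΔM = -1.9030 → C = 117.72°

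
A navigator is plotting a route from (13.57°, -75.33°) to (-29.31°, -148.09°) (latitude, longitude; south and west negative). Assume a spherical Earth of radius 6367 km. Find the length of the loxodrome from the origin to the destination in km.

Rhumb course C = atan2(Δλ, Δψ) with Δψ = ln[tan(π/4+φ₂/2)/tan(π/4+φ₁/2)] = -0.7745, Δλ = -1.2699 → C = 238.62°
d = R·|Δφ| / |cos C| = 6367·0.74840 / 0.52071 = 9151 km

9151 km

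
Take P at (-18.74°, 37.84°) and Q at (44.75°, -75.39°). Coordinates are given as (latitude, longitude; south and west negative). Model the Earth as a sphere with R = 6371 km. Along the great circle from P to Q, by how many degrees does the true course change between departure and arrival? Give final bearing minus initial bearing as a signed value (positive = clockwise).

-43.8°

Initial bearing θ₁ = atan2(sin Δλ cos φ₂, cos φ₁ sin φ₂ − sin φ₁ cos φ₂ cos Δλ) = 311.47°
Final bearing θ₂ = (initial bearing from the destination back to the start) + 180° = 267.71°
Δθ = θ₂ − θ₁ = -43.8°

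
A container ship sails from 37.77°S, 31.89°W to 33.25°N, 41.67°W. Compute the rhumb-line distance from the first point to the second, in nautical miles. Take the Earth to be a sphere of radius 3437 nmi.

4295 nmi

Δψ = ln[tan(π/4+φ₂/2)/tan(π/4+φ₁/2)] = +1.3288;  Δφ = +1.2395 rad,  Δλ = -0.1707 rad
q = Δφ/Δψ = 0.9328
d = R·√(Δφ² + q²Δλ²) = 3437·1.24972 = 4295 nmi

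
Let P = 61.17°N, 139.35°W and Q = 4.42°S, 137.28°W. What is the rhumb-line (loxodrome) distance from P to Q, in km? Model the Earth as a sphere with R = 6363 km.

Rhumb course C = atan2(Δλ, Δψ) with Δψ = ln[tan(π/4+φ₂/2)/tan(π/4+φ₁/2)] = -1.4358, Δλ = +0.0361 → C = 178.56°
d = R·|Δφ| / |cos C| = 6363·1.14476 / 0.99968 = 7286 km

7286 km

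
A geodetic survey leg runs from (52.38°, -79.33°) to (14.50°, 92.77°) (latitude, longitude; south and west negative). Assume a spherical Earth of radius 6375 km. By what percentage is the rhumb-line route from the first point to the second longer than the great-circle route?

27.4%

Great circle: σ = 1.9682 rad → d_gc = Rσ = 12547.4 km
Rhumb: Δφ = -0.6611, Δλ = +3.0037, Δψ = -0.8212, q = Δφ/Δψ = 0.8051 → d_rh = R√(Δφ²+q²Δλ²) = 15982.6 km
Excess = (15982.6 − 12547.4) / 12547.4 = 3435.2 / 12547.4 = 27.38% ≈ 27.4%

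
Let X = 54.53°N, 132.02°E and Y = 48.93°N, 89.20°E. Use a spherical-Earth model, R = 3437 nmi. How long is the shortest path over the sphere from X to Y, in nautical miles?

Haversine: a = sin²(Δφ/2)+cos φ₁ cos φ₂ sin²(Δλ/2) = 0.05319;  σ = 2·atan2(√a,√(1−a))
σ = 26.667° → d = Rσ = 3437·0.46543 = 1600 nmi

1600 nmi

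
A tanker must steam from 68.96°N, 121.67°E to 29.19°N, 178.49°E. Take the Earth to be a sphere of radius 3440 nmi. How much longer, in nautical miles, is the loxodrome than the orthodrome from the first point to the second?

Great circle: cos σ = sin φ₁ sin φ₂ + cos φ₁ cos φ₂ cos Δλ,  σ = 0.8935 rad → d_gc = 3073.5 nmi
Rhumb line: Δψ = -1.1506, q = Δφ/Δψ = 0.6033, d_rh = R√(Δφ²+q²Δλ²) = 3152.3 nmi
Excess = 3152.3 − 3073.5 = 78.8 ≈ 79 nmi

79 nmi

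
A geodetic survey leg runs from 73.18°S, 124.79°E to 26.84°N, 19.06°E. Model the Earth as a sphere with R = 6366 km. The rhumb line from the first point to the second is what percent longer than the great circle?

Great circle: σ = 2.0969 rad → d_gc = Rσ = 13349.0 km
Rhumb: Δφ = +1.7457, Δλ = -1.8453, Δψ = +2.3982, q = Δφ/Δψ = 0.7279 → d_rh = R√(Δφ²+q²Δλ²) = 14022.2 km
Excess = (14022.2 − 13349.0) / 13349.0 = 673.2 / 13349.0 = 5.04% ≈ 5.0%

5.0%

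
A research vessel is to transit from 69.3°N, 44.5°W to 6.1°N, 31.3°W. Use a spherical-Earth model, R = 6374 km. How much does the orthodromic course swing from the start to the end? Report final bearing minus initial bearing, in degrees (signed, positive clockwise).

+9.5°

At departure: θ₁ = atan2(sin Δλ cos φ₂, cos φ₁ sin φ₂ − sin φ₁ cos φ₂ cos Δλ) = 165.34°
At arrival: θ₂ = atan2(sin Δλ cos φ₁, −cos φ₂ sin φ₁ + sin φ₂ cos φ₁ cos Δλ) = 174.84°
Δθ = θ₂ − θ₁ = +9.5°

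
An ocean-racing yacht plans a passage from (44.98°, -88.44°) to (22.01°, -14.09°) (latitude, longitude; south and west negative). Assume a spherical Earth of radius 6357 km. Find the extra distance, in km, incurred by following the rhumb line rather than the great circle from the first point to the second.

Great circle: cos σ = sin φ₁ sin φ₂ + cos φ₁ cos φ₂ cos Δλ,  σ = 1.1132 rad → d_gc = 7076.4 km
Rhumb line: Δψ = -0.4869, q = Δφ/Δψ = 0.8233, d_rh = R√(Δφ²+q²Δλ²) = 7254.3 km
Excess = 7254.3 − 7076.4 = 177.9 ≈ 178 km

178 km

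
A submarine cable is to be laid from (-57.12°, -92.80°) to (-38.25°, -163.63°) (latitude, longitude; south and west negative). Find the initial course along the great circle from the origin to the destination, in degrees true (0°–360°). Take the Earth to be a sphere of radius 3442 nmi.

260.8°

N = sin Δλ·cos φ₂ = -0.7418;  D = cos φ₁ sin φ₂ − sin φ₁ cos φ₂ cos Δλ = -0.1195
initial course = atan2(N, D) = 260.85°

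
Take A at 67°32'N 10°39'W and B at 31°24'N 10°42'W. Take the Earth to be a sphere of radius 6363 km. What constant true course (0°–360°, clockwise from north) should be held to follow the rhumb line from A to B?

180.0°

Meridional parts: M(φ₁)=+1.6164, M(φ₂)=+0.5777 → ΔM = -1.0387;  Δλ = -0.0009 rad
tan C = Δλ / ΔM = +0.0008 → C = 180.05°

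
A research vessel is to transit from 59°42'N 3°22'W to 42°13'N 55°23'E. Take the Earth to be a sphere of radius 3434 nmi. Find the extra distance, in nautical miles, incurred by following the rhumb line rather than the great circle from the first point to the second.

67 nmi

Great circle: cos σ = sin φ₁ sin φ₂ + cos φ₁ cos φ₂ cos Δλ,  σ = 0.6857 rad → d_gc = 2354.6 nmi
Rhumb line: Δψ = -0.4923, q = Δφ/Δψ = 0.6199, d_rh = R√(Δφ²+q²Δλ²) = 2421.2 nmi
Excess = 2421.2 − 2354.6 = 66.6 ≈ 67 nmi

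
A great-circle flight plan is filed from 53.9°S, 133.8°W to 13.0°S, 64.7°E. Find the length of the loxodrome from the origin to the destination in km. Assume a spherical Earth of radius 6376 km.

Rhumb course C = atan2(Δλ, Δψ) with Δψ = ln[tan(π/4+φ₂/2)/tan(π/4+φ₁/2)] = +0.8923, Δλ = -2.8187 → C = 287.57°
d = R·|Δφ| / |cos C| = 6376·0.71384 / 0.30182 = 15080 km

15080 km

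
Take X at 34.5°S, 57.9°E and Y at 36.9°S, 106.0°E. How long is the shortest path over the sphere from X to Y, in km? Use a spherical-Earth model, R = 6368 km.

4303 km

cos σ = sin φ₁ sin φ₂ + cos φ₁ cos φ₂ cos Δλ
      = sin(-34.50°)sin(-36.90°) + cos(-34.50°)cos(-36.90°)cos(48.10°) = 0.7802
σ = 38.720° → d = Rσ = 6368·0.67579 = 4303 km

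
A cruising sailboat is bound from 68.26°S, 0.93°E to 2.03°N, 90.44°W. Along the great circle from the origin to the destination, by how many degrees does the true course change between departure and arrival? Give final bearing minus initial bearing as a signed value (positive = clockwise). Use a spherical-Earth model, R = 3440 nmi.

+68.8°

Initial bearing θ₁ = atan2(sin Δλ cos φ₂, cos φ₁ sin φ₂ − sin φ₁ cos φ₂ cos Δλ) = 269.48°
Final bearing θ₂ = (initial bearing from the destination back to the start) + 180° = 338.25°
Δθ = θ₂ − θ₁ = +68.8°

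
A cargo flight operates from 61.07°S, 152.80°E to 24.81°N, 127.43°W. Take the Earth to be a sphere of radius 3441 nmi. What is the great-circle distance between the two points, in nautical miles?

cos σ = sin φ₁ sin φ₂ + cos φ₁ cos φ₂ cos Δλ
      = sin(-61.07°)sin(24.81°) + cos(-61.07°)cos(24.81°)cos(79.77°) = -0.2893
σ = 106.814° → d = Rσ = 3441·1.86426 = 6415 nmi

6415 nmi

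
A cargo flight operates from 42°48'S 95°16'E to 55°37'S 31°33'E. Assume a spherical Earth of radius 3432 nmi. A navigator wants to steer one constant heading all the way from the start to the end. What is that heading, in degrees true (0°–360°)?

Δψ = ln[tan(π/4+φ₂/2)/tan(π/4+φ₁/2)] = -0.3451
Δλ = -1.1121 rad (taken the short way round)
course = atan2(Δλ, Δψ) = 252.76°

252.8°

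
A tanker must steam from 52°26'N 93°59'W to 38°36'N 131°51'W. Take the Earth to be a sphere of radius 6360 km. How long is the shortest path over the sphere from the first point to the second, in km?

3271 km

cos σ = sin φ₁ sin φ₂ + cos φ₁ cos φ₂ cos Δλ
      = sin(52.43°)sin(38.60°) + cos(52.43°)cos(38.60°)cos(-37.87°) = 0.8707
σ = 29.464° → d = Rσ = 6360·0.51424 = 3271 km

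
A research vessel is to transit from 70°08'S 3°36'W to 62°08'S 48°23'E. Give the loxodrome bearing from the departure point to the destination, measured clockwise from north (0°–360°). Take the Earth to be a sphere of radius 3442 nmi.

69.0°

Δψ = ln[tan(π/4+φ₂/2)/tan(π/4+φ₁/2)] = +0.3483
Δλ = +0.9073 rad (taken the short way round)
course = atan2(Δλ, Δψ) = 69.00°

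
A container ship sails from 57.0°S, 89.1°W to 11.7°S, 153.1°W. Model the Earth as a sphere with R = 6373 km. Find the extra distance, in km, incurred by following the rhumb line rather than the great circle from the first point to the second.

Great circle: cos σ = sin φ₁ sin φ₂ + cos φ₁ cos φ₂ cos Δλ,  σ = 1.1551 rad → d_gc = 7361.2 km
Rhumb line: Δψ = +1.0110, q = Δφ/Δψ = 0.7820, d_rh = R√(Δφ²+q²Δλ²) = 7508.6 km
Excess = 7508.6 − 7361.2 = 147.4 ≈ 147 km

147 km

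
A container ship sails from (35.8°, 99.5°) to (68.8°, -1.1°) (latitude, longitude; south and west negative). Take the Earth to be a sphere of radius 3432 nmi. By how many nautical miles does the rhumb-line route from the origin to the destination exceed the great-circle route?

Great circle: cos σ = sin φ₁ sin φ₂ + cos φ₁ cos φ₂ cos Δλ,  σ = 1.0571 rad → d_gc = 3627.90 nmi
Rhumb line: Δψ = +1.0059, q = Δφ/Δψ = 0.5726, d_rh = R√(Δφ²+q²Δλ²) = 3976.41 nmi
Excess = 3976.41 − 3627.90 = 348.51 ≈ 349 nmi

349 nmi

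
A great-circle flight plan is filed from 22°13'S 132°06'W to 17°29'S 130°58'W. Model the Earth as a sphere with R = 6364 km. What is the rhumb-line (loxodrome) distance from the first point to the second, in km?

Rhumb course C = atan2(Δλ, Δψ) with Δψ = ln[tan(π/4+φ₂/2)/tan(π/4+φ₁/2)] = +0.0879, Δλ = +0.0198 → C = 12.69°
d = R·|Δφ| / |cos C| = 6364·0.08261 / 0.97558 = 539 km

539 km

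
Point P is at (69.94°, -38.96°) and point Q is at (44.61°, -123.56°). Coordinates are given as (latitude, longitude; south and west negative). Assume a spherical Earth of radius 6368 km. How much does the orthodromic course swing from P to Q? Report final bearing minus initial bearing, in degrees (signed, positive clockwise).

Initial bearing θ₁ = atan2(sin Δλ cos φ₂, cos φ₁ sin φ₂ − sin φ₁ cos φ₂ cos Δλ) = 284.09°
Final bearing θ₂ = (initial bearing from the destination back to the start) + 180° = 207.86°
Δθ = θ₂ − θ₁ = -76.2°

-76.2°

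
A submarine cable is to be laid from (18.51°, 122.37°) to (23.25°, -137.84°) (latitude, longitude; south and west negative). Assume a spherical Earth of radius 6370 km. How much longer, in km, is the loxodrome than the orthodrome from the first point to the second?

224 km

Great circle: cos σ = sin φ₁ sin φ₂ + cos φ₁ cos φ₂ cos Δλ,  σ = 1.5936 rad → d_gc = 10151.4 km
Rhumb line: Δψ = +0.0886, q = Δφ/Δψ = 0.9340, d_rh = R√(Δφ²+q²Δλ²) = 10375.4 km
Excess = 10375.4 − 10151.4 = 224.0 ≈ 224 km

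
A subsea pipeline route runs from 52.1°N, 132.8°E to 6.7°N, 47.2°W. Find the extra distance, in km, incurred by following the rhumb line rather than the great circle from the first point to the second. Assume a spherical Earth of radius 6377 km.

Great circle: cos σ = sin φ₁ sin φ₂ + cos φ₁ cos φ₂ cos Δλ,  σ = 2.1153 rad → d_gc = 13489.5 km
Rhumb line: Δψ = -0.9518, q = Δφ/Δψ = 0.8325, d_rh = R√(Δφ²+q²Δλ²) = 17427.1 km
Excess = 17427.1 − 13489.5 = 3937.6 ≈ 3938 km

3938 km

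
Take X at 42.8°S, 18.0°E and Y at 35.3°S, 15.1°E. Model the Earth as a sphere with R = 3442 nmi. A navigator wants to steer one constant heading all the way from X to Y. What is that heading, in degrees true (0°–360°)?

343.3°

Meridional parts: M(φ₁)=-0.8281, M(φ₂)=-0.6592 → ΔM = +0.1688;  Δλ = -0.0506 rad
tan C = Δλ / ΔM = -0.2998 → C = 343.31°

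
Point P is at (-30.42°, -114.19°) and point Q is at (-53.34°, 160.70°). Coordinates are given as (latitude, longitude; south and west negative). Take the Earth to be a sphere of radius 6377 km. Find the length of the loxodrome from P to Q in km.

7383 km

Δψ = ln[tan(π/4+φ₂/2)/tan(π/4+φ₁/2)] = -0.5469;  Δφ = -0.4000 rad,  Δλ = -1.4854 rad
q = Δφ/Δψ = 0.7314
d = R·√(Δφ² + q²Δλ²) = 6377·1.15775 = 7383 km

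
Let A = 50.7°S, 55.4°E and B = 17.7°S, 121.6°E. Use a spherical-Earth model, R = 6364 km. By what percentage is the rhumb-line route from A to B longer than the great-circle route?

2.1%

Great circle: σ = 1.0715 rad → d_gc = Rσ = 6819.3 km
Rhumb: Δφ = +0.5760, Δλ = +1.1554, Δψ = +0.7159, q = Δφ/Δψ = 0.8046 → d_rh = R√(Δφ²+q²Δλ²) = 6959.4 km
Excess = (6959.4 − 6819.3) / 6819.3 = 140.1 / 6819.3 = 2.054% ≈ 2.1%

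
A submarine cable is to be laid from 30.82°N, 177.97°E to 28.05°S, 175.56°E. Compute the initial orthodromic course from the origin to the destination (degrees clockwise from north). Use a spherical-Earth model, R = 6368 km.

182.5°

N = sin Δλ·cos φ₂ = -0.0371;  D = cos φ₁ sin φ₂ − sin φ₁ cos φ₂ cos Δλ = -0.8556
initial course = atan2(N, D) = 182.48°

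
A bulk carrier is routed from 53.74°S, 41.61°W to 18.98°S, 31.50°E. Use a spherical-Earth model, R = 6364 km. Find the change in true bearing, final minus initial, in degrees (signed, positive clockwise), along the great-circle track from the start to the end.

Initial bearing θ₁ = atan2(sin Δλ cos φ₂, cos φ₁ sin φ₂ − sin φ₁ cos φ₂ cos Δλ) = 88.15°
Final bearing θ₂ = (initial bearing from the destination back to the start) + 180° = 38.69°
Δθ = θ₂ − θ₁ = -49.5°

-49.5°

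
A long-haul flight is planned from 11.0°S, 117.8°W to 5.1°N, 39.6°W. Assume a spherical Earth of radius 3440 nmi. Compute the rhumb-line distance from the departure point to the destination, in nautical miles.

4772 nmi

Rhumb course C = atan2(Δλ, Δψ) with Δψ = ln[tan(π/4+φ₂/2)/tan(π/4+φ₁/2)] = +0.2823, Δλ = +1.3648 → C = 78.31°
d = R·|Δφ| / |cos C| = 3440·0.28100 / 0.20255 = 4772 nmi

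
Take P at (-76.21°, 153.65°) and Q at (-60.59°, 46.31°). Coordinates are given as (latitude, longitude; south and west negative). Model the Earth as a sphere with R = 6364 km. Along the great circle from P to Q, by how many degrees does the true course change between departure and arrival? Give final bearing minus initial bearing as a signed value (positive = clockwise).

At departure: θ₁ = atan2(sin Δλ cos φ₂, cos φ₁ sin φ₂ − sin φ₁ cos φ₂ cos Δλ) = 233.27°
At arrival: θ₂ = atan2(sin Δλ cos φ₁, −cos φ₂ sin φ₁ + sin φ₂ cos φ₁ cos Δλ) = 337.11°
Δθ = θ₂ − θ₁ = +103.8°

+103.8°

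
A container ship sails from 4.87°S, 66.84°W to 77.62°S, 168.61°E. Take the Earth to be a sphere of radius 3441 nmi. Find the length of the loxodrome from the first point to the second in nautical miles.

6233 nmi

Δψ = ln[tan(π/4+φ₂/2)/tan(π/4+φ₁/2)] = -2.1363;  Δφ = -1.2697 rad,  Δλ = -2.1738 rad
q = Δφ/Δψ = 0.5944
d = R·√(Δφ² + q²Δλ²) = 3441·1.81150 = 6233 nmi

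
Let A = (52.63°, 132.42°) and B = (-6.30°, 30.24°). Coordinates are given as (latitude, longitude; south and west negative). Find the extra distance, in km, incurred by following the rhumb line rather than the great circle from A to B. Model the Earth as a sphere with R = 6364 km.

Great circle: cos σ = sin φ₁ sin φ₂ + cos φ₁ cos φ₂ cos Δλ,  σ = 1.7870 rad → d_gc = 11372.3 km
Rhumb line: Δψ = -1.1943, q = Δφ/Δψ = 0.8612, d_rh = R√(Δφ²+q²Δλ²) = 11763.1 km
Excess = 11763.1 − 11372.3 = 390.8 ≈ 391 km

391 km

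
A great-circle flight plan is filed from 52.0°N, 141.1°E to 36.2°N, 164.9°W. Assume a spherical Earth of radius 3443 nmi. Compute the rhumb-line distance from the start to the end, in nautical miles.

2496 nmi

Δψ = ln[tan(π/4+φ₂/2)/tan(π/4+φ₁/2)] = -0.3876;  Δφ = -0.2758 rad,  Δλ = +0.9425 rad
q = Δφ/Δψ = 0.7115
d = R·√(Δφ² + q²Δλ²) = 3443·0.72508 = 2496 nmi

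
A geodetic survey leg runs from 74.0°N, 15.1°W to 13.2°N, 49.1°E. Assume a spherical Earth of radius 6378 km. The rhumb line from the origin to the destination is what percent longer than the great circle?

3.0%

Great circle: σ = 1.2278 rad → d_gc = Rσ = 7831.0 km
Rhumb: Δφ = -1.0612, Δλ = +1.1205, Δψ = -1.7298, q = Δφ/Δψ = 0.6135 → d_rh = R√(Δφ²+q²Δλ²) = 8063.9 km
Excess = (8063.9 − 7831.0) / 7831.0 = 232.9 / 7831.0 = 2.97% ≈ 3.0%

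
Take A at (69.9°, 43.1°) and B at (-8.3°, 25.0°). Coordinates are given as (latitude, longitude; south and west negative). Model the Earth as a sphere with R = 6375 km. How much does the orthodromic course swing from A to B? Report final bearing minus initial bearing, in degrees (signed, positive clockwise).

At departure: θ₁ = atan2(sin Δλ cos φ₂, cos φ₁ sin φ₂ − sin φ₁ cos φ₂ cos Δλ) = 198.24°
At arrival: θ₂ = atan2(sin Δλ cos φ₁, −cos φ₂ sin φ₁ + sin φ₂ cos φ₁ cos Δλ) = 186.24°
Δθ = θ₂ − θ₁ = -12.0°

-12.0°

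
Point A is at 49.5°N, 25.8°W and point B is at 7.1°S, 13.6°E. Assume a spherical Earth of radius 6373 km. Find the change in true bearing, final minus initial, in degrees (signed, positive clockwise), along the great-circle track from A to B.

+16.7°

Initial bearing θ₁ = atan2(sin Δλ cos φ₂, cos φ₁ sin φ₂ − sin φ₁ cos φ₂ cos Δλ) = 136.48°
Final bearing θ₂ = (initial bearing from the destination back to the start) + 180° = 153.22°
Δθ = θ₂ − θ₁ = +16.7°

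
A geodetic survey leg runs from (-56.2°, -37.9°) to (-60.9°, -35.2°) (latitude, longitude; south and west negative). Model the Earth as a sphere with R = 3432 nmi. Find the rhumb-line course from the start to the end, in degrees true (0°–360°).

Meridional parts: M(φ₁)=-1.1913, M(φ₂)=-1.3488 → ΔM = -0.1575;  Δλ = +0.0471 rad
tan C = Δλ / ΔM = -0.2992 → C = 163.34°

163.3°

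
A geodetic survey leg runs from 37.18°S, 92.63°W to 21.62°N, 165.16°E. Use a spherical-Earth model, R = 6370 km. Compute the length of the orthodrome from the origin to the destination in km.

12484 km

cos σ = sin φ₁ sin φ₂ + cos φ₁ cos φ₂ cos Δλ
      = sin(-37.18°)sin(21.62°) + cos(-37.18°)cos(21.62°)cos(-102.21°) = -0.3793
σ = 112.291° → d = Rσ = 6370·1.95985 = 12484 km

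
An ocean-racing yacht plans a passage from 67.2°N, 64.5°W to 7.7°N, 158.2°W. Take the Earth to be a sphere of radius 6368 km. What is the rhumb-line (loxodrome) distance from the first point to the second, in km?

9905 km

Rhumb course C = atan2(Δλ, Δψ) with Δψ = ln[tan(π/4+φ₂/2)/tan(π/4+φ₁/2)] = -1.4665, Δλ = -1.6354 → C = 228.12°
d = R·|Δφ| / |cos C| = 6368·1.03847 / 0.66762 = 9905 km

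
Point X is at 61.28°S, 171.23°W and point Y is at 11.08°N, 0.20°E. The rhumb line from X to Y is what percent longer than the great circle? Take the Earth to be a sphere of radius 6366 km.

21.1%

Great circle: σ = 2.2586 rad → d_gc = Rσ = 14378.3 km
Rhumb: Δφ = +1.2629, Δλ = +2.9920, Δψ = +1.5571, q = Δφ/Δψ = 0.8111 → d_rh = R√(Δφ²+q²Δλ²) = 17415.2 km
Excess = (17415.2 − 14378.3) / 14378.3 = 3036.9 / 14378.3 = 21.12% ≈ 21.1%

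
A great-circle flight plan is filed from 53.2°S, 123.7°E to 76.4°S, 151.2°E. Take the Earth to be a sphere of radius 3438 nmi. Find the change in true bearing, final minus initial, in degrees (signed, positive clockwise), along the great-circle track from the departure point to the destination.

At departure: θ₁ = atan2(sin Δλ cos φ₂, cos φ₁ sin φ₂ − sin φ₁ cos φ₂ cos Δλ) = 165.35°
At arrival: θ₂ = atan2(sin Δλ cos φ₁, −cos φ₂ sin φ₁ + sin φ₂ cos φ₁ cos Δλ) = 139.87°
Δθ = θ₂ − θ₁ = -25.5°

-25.5°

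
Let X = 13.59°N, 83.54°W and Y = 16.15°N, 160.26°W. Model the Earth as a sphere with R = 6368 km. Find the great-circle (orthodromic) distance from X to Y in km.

cos σ = sin φ₁ sin φ₂ + cos φ₁ cos φ₂ cos Δλ
      = sin(13.59°)sin(16.15°) + cos(13.59°)cos(16.15°)cos(-76.72°) = 0.2798
σ = 73.750° → d = Rσ = 6368·1.28718 = 8197 km

8197 km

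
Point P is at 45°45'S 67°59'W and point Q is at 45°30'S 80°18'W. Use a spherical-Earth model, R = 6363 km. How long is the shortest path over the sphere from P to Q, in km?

956 km

Haversine: a = sin²(Δφ/2)+cos φ₁ cos φ₂ sin²(Δλ/2) = 0.00563;  σ = 2·atan2(√a,√(1−a))
σ = 8.609° → d = Rσ = 6363·0.15025 = 956 km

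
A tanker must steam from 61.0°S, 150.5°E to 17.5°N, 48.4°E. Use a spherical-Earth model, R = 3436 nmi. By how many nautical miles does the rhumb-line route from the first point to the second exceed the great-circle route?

238 nmi

Great circle: cos σ = sin φ₁ sin φ₂ + cos φ₁ cos φ₂ cos Δλ,  σ = 1.9390 rad → d_gc = 6662.3 nmi
Rhumb line: Δψ = +1.6627, q = Δφ/Δψ = 0.8240, d_rh = R√(Δφ²+q²Δλ²) = 6900.5 nmi
Excess = 6900.5 − 6662.3 = 238.2 ≈ 238 nmi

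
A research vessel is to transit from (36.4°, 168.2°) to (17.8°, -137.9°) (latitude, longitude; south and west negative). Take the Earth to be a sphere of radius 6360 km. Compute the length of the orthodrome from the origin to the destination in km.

cos σ = sin φ₁ sin φ₂ + cos φ₁ cos φ₂ cos Δλ
      = sin(36.40°)sin(17.80°) + cos(36.40°)cos(17.80°)cos(53.90°) = 0.6329
σ = 50.732° → d = Rσ = 6360·0.88545 = 5631 km

5631 km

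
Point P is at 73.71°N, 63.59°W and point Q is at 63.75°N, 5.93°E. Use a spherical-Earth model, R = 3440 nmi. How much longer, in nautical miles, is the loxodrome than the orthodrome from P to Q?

85 nmi

Great circle: cos σ = sin φ₁ sin φ₂ + cos φ₁ cos φ₂ cos Δλ,  σ = 0.4411 rad → d_gc = 1517.5 nmi
Rhumb line: Δψ = -0.4881, q = Δφ/Δψ = 0.3562, d_rh = R√(Δφ²+q²Δλ²) = 1602.4 nmi
Excess = 1602.4 − 1517.5 = 84.9 ≈ 85 nmi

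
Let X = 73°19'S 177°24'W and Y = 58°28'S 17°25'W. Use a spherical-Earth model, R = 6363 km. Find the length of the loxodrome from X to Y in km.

Δψ = ln[tan(π/4+φ₂/2)/tan(π/4+φ₁/2)] = +0.6552;  Δφ = +0.2592 rad,  Δλ = +2.7922 rad
q = Δφ/Δψ = 0.3956
d = R·√(Δφ² + q²Δλ²) = 6363·1.13449 = 7219 km

7219 km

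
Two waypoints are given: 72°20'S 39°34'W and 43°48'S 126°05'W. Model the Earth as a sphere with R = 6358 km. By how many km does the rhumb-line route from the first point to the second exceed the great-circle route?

Great circle: cos σ = sin φ₁ sin φ₂ + cos φ₁ cos φ₂ cos Δλ,  σ = 0.8328 rad → d_gc = 5294.93 km
Rhumb line: Δψ = +1.0097, q = Δφ/Δψ = 0.4932, d_rh = R√(Δφ²+q²Δλ²) = 5696.36 km
Excess = 5696.36 − 5294.93 = 401.43 ≈ 401 km

401 km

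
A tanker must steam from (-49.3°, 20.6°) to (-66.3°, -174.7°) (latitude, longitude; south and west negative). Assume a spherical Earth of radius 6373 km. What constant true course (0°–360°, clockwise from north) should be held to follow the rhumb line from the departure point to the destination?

Meridional parts: M(φ₁)=-0.9918, M(φ₂)=-1.5615 → ΔM = -0.5697;  Δλ = +2.8746 rad
tan C = Δλ / ΔM = -5.0459 → C = 101.21°

101.2°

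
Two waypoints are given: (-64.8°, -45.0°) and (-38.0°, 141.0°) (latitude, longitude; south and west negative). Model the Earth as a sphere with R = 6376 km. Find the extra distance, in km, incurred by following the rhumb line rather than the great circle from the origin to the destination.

3406 km

Great circle: cos σ = sin φ₁ sin φ₂ + cos φ₁ cos φ₂ cos Δλ,  σ = 1.3455 rad → d_gc = 8579.0 km
Rhumb line: Δψ = +0.7802, q = Δφ/Δψ = 0.5995, d_rh = R√(Δφ²+q²Δλ²) = 11985.1 km
Excess = 11985.1 − 8579.0 = 3406.1 ≈ 3406 km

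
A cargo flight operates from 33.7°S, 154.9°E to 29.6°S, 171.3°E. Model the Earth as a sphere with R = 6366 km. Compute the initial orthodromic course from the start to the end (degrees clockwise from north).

N = sin Δλ·cos φ₂ = +0.2455;  D = cos φ₁ sin φ₂ − sin φ₁ cos φ₂ cos Δλ = +0.0519
initial course = atan2(N, D) = 78.07°

78.1°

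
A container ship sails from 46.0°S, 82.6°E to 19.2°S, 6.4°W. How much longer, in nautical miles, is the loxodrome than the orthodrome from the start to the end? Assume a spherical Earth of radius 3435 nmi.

Great circle: cos σ = sin φ₁ sin φ₂ + cos φ₁ cos φ₂ cos Δλ,  σ = 1.3202 rad → d_gc = 4534.8 nmi
Rhumb line: Δψ = +0.5647, q = Δφ/Δψ = 0.8283, d_rh = R√(Δφ²+q²Δλ²) = 4702.5 nmi
Excess = 4702.5 − 4534.8 = 167.7 ≈ 168 nmi

168 nmi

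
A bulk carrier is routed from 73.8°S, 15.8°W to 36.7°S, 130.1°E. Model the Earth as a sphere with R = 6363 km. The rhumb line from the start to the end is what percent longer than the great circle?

Great circle: σ = 1.1716 rad → d_gc = Rσ = 7455.0 km
Rhumb: Δφ = +0.6475, Δλ = +2.5464, Δψ = +1.2602, q = Δφ/Δψ = 0.5138 → d_rh = R√(Δφ²+q²Δλ²) = 9289.0 km
Excess = (9289.0 − 7455.0) / 7455.0 = 1834.0 / 7455.0 = 24.60% ≈ 24.6%

24.6%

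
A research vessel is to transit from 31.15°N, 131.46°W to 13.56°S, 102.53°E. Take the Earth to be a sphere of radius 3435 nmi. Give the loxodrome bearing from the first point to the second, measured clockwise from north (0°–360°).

249.7°

Δψ = ln[tan(π/4+φ₂/2)/tan(π/4+φ₁/2)] = -0.8115
Δλ = -2.1993 rad (taken the short way round)
course = atan2(Δλ, Δψ) = 249.75°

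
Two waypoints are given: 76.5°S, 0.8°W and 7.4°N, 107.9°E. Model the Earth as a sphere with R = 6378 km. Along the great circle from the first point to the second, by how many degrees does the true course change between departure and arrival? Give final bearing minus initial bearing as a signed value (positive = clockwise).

-93.5°

Initial bearing θ₁ = atan2(sin Δλ cos φ₂, cos φ₁ sin φ₂ − sin φ₁ cos φ₂ cos Δλ) = 106.55°
Final bearing θ₂ = (initial bearing from the destination back to the start) + 180° = 13.04°
Δθ = θ₂ − θ₁ = -93.5°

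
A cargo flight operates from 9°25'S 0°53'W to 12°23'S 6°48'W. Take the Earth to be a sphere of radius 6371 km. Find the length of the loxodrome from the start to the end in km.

Rhumb course C = atan2(Δλ, Δψ) with Δψ = ln[tan(π/4+φ₂/2)/tan(π/4+φ₁/2)] = -0.0527, Δλ = -0.1033 → C = 242.95°
d = R·|Δφ| / |cos C| = 6371·0.05178 / 0.45481 = 725 km

725 km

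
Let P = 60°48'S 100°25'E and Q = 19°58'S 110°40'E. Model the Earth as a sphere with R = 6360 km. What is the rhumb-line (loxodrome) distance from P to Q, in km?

Rhumb course C = atan2(Δλ, Δψ) with Δψ = ln[tan(π/4+φ₂/2)/tan(π/4+φ₁/2)] = +0.9895, Δλ = +0.1789 → C = 10.25°
d = R·|Δφ| / |cos C| = 6360·0.71268 / 0.98405 = 4606 km

4606 km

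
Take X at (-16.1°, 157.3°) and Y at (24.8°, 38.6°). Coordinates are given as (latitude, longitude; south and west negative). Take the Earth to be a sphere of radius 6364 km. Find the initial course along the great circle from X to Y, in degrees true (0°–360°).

θ = atan2( sin Δλ·cos φ₂ ,  cos φ₁ sin φ₂ − sin φ₁ cos φ₂ cos Δλ )
  = atan2(-0.7963, +0.2821) = 289.51°

289.5°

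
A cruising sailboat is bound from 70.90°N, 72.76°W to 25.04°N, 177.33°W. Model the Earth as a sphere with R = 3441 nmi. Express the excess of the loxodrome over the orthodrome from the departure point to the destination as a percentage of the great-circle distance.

9.6%

Great circle: σ = 1.2394 rad → d_gc = Rσ = 4264.7 nmi
Rhumb: Δφ = -0.8004, Δλ = -1.8251, Δψ = -1.3307, q = Δφ/Δψ = 0.6015 → d_rh = R√(Δφ²+q²Δλ²) = 4674.9 nmi
Excess = (4674.9 − 4264.7) / 4264.7 = 410.2 / 4264.7 = 9.62% ≈ 9.6%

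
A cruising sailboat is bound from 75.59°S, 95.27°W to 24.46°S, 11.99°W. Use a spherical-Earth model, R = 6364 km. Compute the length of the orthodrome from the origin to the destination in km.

7185 km

cos σ = sin φ₁ sin φ₂ + cos φ₁ cos φ₂ cos Δλ
      = sin(-75.59°)sin(-24.46°) + cos(-75.59°)cos(-24.46°)cos(83.28°) = 0.4275
σ = 64.689° → d = Rσ = 6364·1.12903 = 7185 km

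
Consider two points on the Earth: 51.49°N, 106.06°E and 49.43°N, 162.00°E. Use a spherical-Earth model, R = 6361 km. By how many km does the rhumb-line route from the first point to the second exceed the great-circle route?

96 km

Great circle: cos σ = sin φ₁ sin φ₂ + cos φ₁ cos φ₂ cos Δλ,  σ = 0.6073 rad → d_gc = 3862.98 km
Rhumb line: Δψ = -0.0565, q = Δφ/Δψ = 0.6365, d_rh = R√(Δφ²+q²Δλ²) = 3959.47 km
Excess = 3959.47 − 3862.98 = 96.49 ≈ 96 km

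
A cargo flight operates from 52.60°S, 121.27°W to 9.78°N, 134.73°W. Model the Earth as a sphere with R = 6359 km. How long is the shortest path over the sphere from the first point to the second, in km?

cos σ = sin φ₁ sin φ₂ + cos φ₁ cos φ₂ cos Δλ
      = sin(-52.60°)sin(9.78°) + cos(-52.60°)cos(9.78°)cos(-13.46°) = 0.4472
σ = 63.438° → d = Rσ = 6359·1.10720 = 7041 km

7041 km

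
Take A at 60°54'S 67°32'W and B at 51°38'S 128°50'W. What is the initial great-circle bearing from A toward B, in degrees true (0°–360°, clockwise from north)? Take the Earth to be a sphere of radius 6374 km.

N = sin Δλ·cos φ₂ = -0.5444;  D = cos φ₁ sin φ₂ − sin φ₁ cos φ₂ cos Δλ = -0.1209
initial course = atan2(N, D) = 257.48°

257.5°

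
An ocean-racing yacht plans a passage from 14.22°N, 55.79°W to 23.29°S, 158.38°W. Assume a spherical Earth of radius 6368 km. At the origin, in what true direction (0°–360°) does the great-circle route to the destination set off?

N = sin Δλ·cos φ₂ = -0.8964;  D = cos φ₁ sin φ₂ − sin φ₁ cos φ₂ cos Δλ = -0.3341
initial course = atan2(N, D) = 249.56°

249.6°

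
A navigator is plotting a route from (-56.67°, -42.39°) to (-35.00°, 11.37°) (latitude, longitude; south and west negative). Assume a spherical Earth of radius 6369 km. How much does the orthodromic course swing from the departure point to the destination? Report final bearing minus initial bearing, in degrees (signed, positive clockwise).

-40.6°

At departure: θ₁ = atan2(sin Δλ cos φ₂, cos φ₁ sin φ₂ − sin φ₁ cos φ₂ cos Δλ) = 82.29°
At arrival: θ₂ = atan2(sin Δλ cos φ₁, −cos φ₂ sin φ₁ + sin φ₂ cos φ₁ cos Δλ) = 41.66°
Δθ = θ₂ − θ₁ = -40.6°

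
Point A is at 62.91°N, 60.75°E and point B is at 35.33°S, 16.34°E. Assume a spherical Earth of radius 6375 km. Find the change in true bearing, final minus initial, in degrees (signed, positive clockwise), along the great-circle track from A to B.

At departure: θ₁ = atan2(sin Δλ cos φ₂, cos φ₁ sin φ₂ − sin φ₁ cos φ₂ cos Δλ) = 216.12°
At arrival: θ₂ = atan2(sin Δλ cos φ₁, −cos φ₂ sin φ₁ + sin φ₂ cos φ₁ cos Δλ) = 199.21°
Δθ = θ₂ − θ₁ = -16.9°

-16.9°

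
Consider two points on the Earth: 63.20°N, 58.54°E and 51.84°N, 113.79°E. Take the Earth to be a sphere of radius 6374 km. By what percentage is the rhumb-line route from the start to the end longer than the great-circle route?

2.9%

Great circle: σ = 0.5343 rad → d_gc = Rσ = 3405.7 km
Rhumb: Δφ = -0.1983, Δλ = +0.9643, Δψ = -0.3729, q = Δφ/Δψ = 0.5317 → d_rh = R√(Δφ²+q²Δλ²) = 3504.1 km
Excess = (3504.1 − 3405.7) / 3405.7 = 98.4 / 3405.7 = 2.89% ≈ 2.9%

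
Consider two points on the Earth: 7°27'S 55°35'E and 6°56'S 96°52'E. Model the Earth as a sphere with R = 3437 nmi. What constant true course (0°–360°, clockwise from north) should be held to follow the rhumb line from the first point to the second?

Meridional parts: M(φ₁)=-0.1304, M(φ₂)=-0.1213 → ΔM = +0.0091;  Δλ = +0.7205 rad
tan C = Δλ / ΔM = +79.2743 → C = 89.28°

89.3°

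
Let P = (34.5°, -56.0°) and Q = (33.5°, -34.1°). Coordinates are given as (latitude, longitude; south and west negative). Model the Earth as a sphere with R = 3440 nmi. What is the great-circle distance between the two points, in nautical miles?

Haversine: a = sin²(Δφ/2)+cos φ₁ cos φ₂ sin²(Δλ/2) = 0.02487;  σ = 2·atan2(√a,√(1−a))
σ = 18.148° → d = Rσ = 3440·0.31674 = 1090 nmi

1090 nmi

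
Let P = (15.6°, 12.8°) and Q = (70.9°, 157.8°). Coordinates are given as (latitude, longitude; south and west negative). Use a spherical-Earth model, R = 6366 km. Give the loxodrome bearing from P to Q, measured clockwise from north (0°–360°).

59.2°

Δψ = ln[tan(π/4+φ₂/2)/tan(π/4+φ₁/2)] = +1.5067
Δλ = +2.5307 rad (taken the short way round)
course = atan2(Δλ, Δψ) = 59.23°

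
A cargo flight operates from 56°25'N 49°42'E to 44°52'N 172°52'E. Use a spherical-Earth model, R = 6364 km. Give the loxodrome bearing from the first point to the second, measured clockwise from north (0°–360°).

Meridional parts: M(φ₁)=+1.1981, M(φ₂)=+0.8781 → ΔM = -0.3200;  Δλ = +2.1497 rad
tan C = Δλ / ΔM = -6.7169 → C = 98.47°

98.5°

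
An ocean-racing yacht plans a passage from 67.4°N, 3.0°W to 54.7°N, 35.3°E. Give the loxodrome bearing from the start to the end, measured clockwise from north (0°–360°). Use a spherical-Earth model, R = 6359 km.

Meridional parts: M(φ₁)=+1.6103, M(φ₂)=+1.1451 → ΔM = -0.4652;  Δλ = +0.6685 rad
tan C = Δλ / ΔM = -1.4369 → C = 124.84°

124.8°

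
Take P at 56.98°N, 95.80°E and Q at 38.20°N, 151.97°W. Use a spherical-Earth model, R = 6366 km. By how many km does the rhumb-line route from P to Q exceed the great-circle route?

Great circle: cos σ = sin φ₁ sin φ₂ + cos φ₁ cos φ₂ cos Δλ,  σ = 1.2063 rad → d_gc = 7679.1 km
Rhumb line: Δψ = -0.4936, q = Δφ/Δψ = 0.6640, d_rh = R√(Δφ²+q²Δλ²) = 8539.1 km
Excess = 8539.1 − 7679.1 = 860.0 ≈ 860 km

860 km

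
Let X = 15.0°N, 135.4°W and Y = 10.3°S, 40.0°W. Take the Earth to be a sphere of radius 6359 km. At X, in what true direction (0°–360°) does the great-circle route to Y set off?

98.6°

θ = atan2( sin Δλ·cos φ₂ ,  cos φ₁ sin φ₂ − sin φ₁ cos φ₂ cos Δλ )
  = atan2(+0.9795, -0.1487) = 98.63°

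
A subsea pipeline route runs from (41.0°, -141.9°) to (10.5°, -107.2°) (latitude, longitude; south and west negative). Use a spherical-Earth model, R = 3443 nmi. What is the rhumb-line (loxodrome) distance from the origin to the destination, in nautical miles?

2601 nmi

Rhumb course C = atan2(Δλ, Δψ) with Δψ = ln[tan(π/4+φ₂/2)/tan(π/4+φ₁/2)] = -0.6016, Δλ = +0.6056 → C = 134.81°
d = R·|Δφ| / |cos C| = 3443·0.53233 / 0.70472 = 2601 nmi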